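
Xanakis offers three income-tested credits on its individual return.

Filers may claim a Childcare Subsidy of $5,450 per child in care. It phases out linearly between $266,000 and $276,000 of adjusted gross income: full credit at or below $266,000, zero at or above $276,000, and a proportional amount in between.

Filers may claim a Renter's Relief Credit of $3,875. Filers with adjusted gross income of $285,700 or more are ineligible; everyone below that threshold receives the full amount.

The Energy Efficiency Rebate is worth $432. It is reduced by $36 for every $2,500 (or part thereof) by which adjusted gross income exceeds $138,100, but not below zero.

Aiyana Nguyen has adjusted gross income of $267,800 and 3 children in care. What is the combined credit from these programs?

Childcare Subsidy: base = 3 × $5,450 = $16,350. $267,800 is $1,800 into a $10,000 phase-out range, leaving 8,200/10,000 of the credit: $16,350 × 8,200/10,000 = $13,407.
Renter's Relief Credit: $267,800 is below the $285,700 cutoff, so the full $3,875 applies.
Energy Efficiency Rebate: income exceeds $138,100 by $129,700 → 52 increments × $36 = $1,872 ≥ base, so the credit is $0.
Total: $13,407 + $3,875 + $0 = $17,282.

$17,282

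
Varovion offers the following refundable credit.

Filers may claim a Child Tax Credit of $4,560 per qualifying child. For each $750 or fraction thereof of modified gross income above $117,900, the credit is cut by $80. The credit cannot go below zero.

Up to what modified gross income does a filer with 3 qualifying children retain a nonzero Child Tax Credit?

$245,400

Full credit = 3 × $4,560 = $13,680.
After 170 increments the reduction is 170 × $80 = $13,600, leaving $80; one more increment wipes it out. Increment 170 ends at excess 170 × $750 = $127,500, so the highest qualifying income is $117,900 + $127,500 = $245,400.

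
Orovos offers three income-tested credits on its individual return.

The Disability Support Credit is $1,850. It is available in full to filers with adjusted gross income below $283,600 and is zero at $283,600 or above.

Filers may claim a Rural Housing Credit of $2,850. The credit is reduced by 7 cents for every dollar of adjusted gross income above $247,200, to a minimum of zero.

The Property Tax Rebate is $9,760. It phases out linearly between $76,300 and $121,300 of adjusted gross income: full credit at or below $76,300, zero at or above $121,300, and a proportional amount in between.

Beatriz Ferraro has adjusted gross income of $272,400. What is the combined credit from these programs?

$2,936

Disability Support Credit: $272,400 is below the $283,600 cutoff, so the full $1,850 applies.
Rural Housing Credit: 7% of the $25,200 excess over $247,200 is $1,764; credit = $2,850 − $1,764 = $1,086.
Property Tax Rebate: $272,400 is at or above $121,300, so the credit is $0.
Total: $1,850 + $1,086 + $0 = $2,936.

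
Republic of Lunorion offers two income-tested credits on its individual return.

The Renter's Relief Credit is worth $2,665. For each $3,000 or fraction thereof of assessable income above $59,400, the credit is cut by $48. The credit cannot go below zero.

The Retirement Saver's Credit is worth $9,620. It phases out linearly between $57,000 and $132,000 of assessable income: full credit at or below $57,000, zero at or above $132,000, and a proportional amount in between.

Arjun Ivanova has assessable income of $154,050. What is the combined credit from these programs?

$1,129

Renter's Relief Credit: income exceeds $59,400 by $94,650, which is 32 full-or-partial $3,000 increments; reduction = 32 × $48 = $1,536, leaving $1,129.
Retirement Saver's Credit: $154,050 is at or above $132,000, so the credit is $0.
Total: $1,129 + $0 = $1,129.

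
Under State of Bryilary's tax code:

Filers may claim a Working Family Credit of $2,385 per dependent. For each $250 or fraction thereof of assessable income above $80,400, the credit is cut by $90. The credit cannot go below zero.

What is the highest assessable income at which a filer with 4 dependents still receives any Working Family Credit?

Full credit = 4 × $2,385 = $9,540.
After 105 increments the reduction is 105 × $90 = $9,450, leaving $90; one more increment wipes it out. Increment 105 ends at excess 105 × $250 = $26,250, so the highest qualifying income is $80,400 + $26,250 = $106,650.

$106,650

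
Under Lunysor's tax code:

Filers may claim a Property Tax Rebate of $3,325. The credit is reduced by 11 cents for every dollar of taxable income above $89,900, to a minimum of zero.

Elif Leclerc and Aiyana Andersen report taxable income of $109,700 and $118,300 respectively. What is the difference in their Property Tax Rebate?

Elif ($109,700): Property Tax Rebate: 11% of the $19,800 excess over $89,900 is $2,178; credit = $3,325 − $2,178 = $1,147.
Aiyana ($118,300): Property Tax Rebate: 11% of the $28,400 excess over $89,900 is $3,124; credit = $3,325 − $3,124 = $201.
Difference: |$1,147 − $201| = $946.

$946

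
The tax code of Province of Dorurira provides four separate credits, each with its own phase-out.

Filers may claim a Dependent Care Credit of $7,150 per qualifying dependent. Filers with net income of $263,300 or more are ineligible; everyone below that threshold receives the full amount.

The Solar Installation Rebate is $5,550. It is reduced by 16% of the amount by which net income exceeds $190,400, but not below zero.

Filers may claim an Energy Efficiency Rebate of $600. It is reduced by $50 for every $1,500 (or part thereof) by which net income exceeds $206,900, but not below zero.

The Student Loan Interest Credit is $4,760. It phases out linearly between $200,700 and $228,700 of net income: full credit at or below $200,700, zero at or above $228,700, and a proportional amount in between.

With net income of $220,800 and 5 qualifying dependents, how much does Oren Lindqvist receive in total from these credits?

Dependent Care Credit: base = 5 × $7,150 = $35,750. $220,800 is below the $263,300 cutoff, so the full $35,750 applies.
Solar Installation Rebate: 16% of the $30,400 excess over $190,400 is $4,864; credit = $5,550 − $4,864 = $686.
Energy Efficiency Rebate: income exceeds $206,900 by $13,900, which is 10 full-or-partial $1,500 increments; reduction = 10 × $50 = $500, leaving $100.
Student Loan Interest Credit: $220,800 is $20,100 into a $28,000 phase-out range, leaving 7,900/28,000 of the credit: $4,760 × 7,900/28,000 = $1,343.
Total: $35,750 + $686 + $100 + $1,343 = $37,879.

$37,879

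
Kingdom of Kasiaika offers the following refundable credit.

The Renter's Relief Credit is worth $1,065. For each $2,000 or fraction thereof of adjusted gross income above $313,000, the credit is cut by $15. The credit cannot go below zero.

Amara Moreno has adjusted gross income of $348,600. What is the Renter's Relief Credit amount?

Renter's Relief Credit: income exceeds $313,000 by $35,600, which is 18 full-or-partial $2,000 increments; reduction = 18 × $15 = $270, leaving $795.

$795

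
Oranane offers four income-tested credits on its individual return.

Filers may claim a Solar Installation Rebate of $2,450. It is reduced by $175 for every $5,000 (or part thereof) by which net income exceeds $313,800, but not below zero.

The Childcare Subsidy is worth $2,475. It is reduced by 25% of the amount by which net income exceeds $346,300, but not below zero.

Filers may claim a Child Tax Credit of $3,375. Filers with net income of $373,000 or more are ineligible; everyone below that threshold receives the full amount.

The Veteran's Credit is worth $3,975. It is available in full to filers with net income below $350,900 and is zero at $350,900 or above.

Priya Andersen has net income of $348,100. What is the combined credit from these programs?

Solar Installation Rebate: income exceeds $313,800 by $34,300, which is 7 full-or-partial $5,000 increments; reduction = 7 × $175 = $1,225, leaving $1,225.
Childcare Subsidy: 25% of the $1,800 excess over $346,300 is $450; credit = $2,475 − $450 = $2,025.
Child Tax Credit: $348,100 is below the $373,000 cutoff, so the full $3,375 applies.
Veteran's Credit: $348,100 is below the $350,900 cutoff, so the full $3,975 applies.
Total: $1,225 + $2,025 + $3,375 + $3,975 = $10,600.

$10,600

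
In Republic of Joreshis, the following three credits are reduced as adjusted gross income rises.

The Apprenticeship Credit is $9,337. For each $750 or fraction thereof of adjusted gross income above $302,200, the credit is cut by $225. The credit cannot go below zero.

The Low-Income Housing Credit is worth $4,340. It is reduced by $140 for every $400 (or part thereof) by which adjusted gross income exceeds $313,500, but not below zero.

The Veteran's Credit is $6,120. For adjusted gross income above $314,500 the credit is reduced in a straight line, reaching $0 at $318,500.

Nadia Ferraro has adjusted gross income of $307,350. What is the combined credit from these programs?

Apprenticeship Credit: income exceeds $302,200 by $5,150, which is 7 full-or-partial $750 increments; reduction = 7 × $225 = $1,575, leaving $7,762.
Low-Income Housing Credit: $307,350 is at or below the $313,500 threshold, so the full $4,340 applies.
Veteran's Credit: $307,350 is at or below the $314,500 threshold, so the full $6,120 applies.
Total: $7,762 + $4,340 + $6,120 = $18,222.

$18,222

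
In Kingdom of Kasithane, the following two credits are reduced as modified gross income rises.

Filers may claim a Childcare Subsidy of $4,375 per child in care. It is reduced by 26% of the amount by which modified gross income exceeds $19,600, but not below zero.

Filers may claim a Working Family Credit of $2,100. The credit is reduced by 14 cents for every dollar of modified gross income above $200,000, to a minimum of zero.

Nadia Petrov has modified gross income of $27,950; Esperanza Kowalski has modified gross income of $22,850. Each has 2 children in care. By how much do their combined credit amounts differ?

Nadia ($27,950): Childcare Subsidy: base = 2 × $4,375 = $8,750. 26% of the $8,350 excess over $19,600 is $2,171; credit = $8,750 − $2,171 = $6,579. Working Family Credit: $27,950 is at or below the $200,000 threshold, so the full $2,100 applies. total $6,579 + $2,100 = $8,679
Esperanza ($22,850): Childcare Subsidy: base = 2 × $4,375 = $8,750. 26% of the $3,250 excess over $19,600 is $845; credit = $8,750 − $845 = $7,905. Working Family Credit: $22,850 is at or below the $200,000 threshold, so the full $2,100 applies. total $7,905 + $2,100 = $10,005
Difference: |$8,679 − $10,005| = $1,326.

$1,326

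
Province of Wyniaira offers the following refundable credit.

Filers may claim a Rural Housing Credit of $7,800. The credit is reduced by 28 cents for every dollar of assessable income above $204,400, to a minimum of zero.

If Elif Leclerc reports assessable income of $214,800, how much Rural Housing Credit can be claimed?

Rural Housing Credit: 28% of the $10,400 excess over $204,400 is $2,912; credit = $7,800 − $2,912 = $4,888.

$4,888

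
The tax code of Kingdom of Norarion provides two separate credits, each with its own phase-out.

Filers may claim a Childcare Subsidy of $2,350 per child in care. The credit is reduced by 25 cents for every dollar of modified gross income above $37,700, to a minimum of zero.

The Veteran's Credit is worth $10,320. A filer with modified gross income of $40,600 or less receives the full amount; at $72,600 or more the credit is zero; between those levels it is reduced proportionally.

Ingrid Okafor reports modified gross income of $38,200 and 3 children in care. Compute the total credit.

$17,245

Childcare Subsidy: base = 3 × $2,350 = $7,050. 25% of the $500 excess over $37,700 is $125; credit = $7,050 − $125 = $6,925.
Veteran's Credit: $38,200 is at or below the $40,600 threshold, so the full $10,320 applies.
Total: $6,925 + $10,320 = $17,245.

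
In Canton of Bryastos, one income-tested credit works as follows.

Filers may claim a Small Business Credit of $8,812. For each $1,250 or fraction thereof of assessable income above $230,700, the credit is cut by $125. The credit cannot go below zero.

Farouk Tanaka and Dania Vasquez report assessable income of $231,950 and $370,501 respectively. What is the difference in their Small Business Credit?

Farouk ($231,950): Small Business Credit: income exceeds $230,700 by $1,250, which is 1 full-or-partial $1,250 increment; reduction = 1 × $125 = $125, leaving $8,687.
Dania ($370,501): Small Business Credit: income exceeds $230,700 by $139,801 → 112 increments × $125 = $14,000 ≥ base, so the credit is $0.
Difference: |$8,687 − $0| = $8,687.

$8,687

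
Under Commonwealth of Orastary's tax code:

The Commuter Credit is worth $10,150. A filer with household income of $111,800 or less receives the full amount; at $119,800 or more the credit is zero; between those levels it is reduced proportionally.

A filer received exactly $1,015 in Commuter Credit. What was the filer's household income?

$1,015 is 1,015/10,150 of the full $10,150, so 9,135/10,150 of the $8,000 range has been used: income = $111,800 + $8,000 × 9,135/10,150 = $119,000.

$119,000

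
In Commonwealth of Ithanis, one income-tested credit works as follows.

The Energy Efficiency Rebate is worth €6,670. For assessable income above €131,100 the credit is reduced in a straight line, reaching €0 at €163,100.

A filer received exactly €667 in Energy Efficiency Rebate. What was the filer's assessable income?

€667 is 667/6,670 of the full €6,670, so 6,003/6,670 of the €32,000 range has been used: income = €131,100 + €32,000 × 6,003/6,670 = €159,900.

€159,900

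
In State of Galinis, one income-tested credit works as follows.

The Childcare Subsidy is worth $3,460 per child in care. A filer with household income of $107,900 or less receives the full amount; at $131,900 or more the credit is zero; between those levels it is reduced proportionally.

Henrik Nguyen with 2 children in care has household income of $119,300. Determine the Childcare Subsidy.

$3,633

Childcare Subsidy: base = 2 × $3,460 = $6,920. $119,300 is $11,400 into a $24,000 phase-out range, leaving 12,600/24,000 of the credit: $6,920 × 12,600/24,000 = $3,633.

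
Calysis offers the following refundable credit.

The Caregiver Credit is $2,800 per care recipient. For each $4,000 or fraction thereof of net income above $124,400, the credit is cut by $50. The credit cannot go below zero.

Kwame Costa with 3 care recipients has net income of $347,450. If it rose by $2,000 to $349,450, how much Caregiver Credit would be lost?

At $347,450 — base = 3 × $2,800 = $8,400. income exceeds $124,400 by $223,050, which is 56 full-or-partial $4,000 increments; reduction = 56 × $50 = $2,800, leaving $5,600.
At $349,450 — base = 3 × $2,800 = $8,400. income exceeds $124,400 by $225,050, which is 57 full-or-partial $4,000 increments; reduction = 57 × $50 = $2,850, leaving $5,550.
Lost: $5,600 − $5,550 = $50.

$50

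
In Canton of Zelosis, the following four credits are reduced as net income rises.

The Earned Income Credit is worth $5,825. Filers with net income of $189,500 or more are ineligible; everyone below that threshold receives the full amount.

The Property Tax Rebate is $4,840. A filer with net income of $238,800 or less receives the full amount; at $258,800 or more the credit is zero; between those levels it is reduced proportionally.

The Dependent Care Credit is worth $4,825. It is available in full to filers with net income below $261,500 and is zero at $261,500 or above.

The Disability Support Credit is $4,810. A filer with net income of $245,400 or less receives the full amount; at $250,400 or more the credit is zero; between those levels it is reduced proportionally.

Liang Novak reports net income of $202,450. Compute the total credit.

$14,475

Earned Income Credit: $202,450 meets or exceeds the $189,500 cutoff, so the credit is $0.
Property Tax Rebate: $202,450 is at or below the $238,800 threshold, so the full $4,840 applies.
Dependent Care Credit: $202,450 is below the $261,500 cutoff, so the full $4,825 applies.
Disability Support Credit: $202,450 is at or below the $245,400 threshold, so the full $4,810 applies.
Total: $0 + $4,840 + $4,825 + $4,810 = $14,475.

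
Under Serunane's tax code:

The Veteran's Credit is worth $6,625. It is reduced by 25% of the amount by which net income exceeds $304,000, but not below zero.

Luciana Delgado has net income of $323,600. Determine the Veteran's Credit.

Veteran's Credit: 25% of the $19,600 excess over $304,000 is $4,900; credit = $6,625 − $4,900 = $1,725.

$1,725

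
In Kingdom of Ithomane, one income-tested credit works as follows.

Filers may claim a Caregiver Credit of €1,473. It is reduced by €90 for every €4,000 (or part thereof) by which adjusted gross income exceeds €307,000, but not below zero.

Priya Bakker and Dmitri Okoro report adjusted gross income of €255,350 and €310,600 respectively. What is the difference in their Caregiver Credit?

Priya (€255,350): Caregiver Credit: €255,350 is at or below the €307,000 threshold, so the full €1,473 applies.
Dmitri (€310,600): Caregiver Credit: income exceeds €307,000 by €3,600, which is 1 full-or-partial €4,000 increment; reduction = 1 × €90 = €90, leaving €1,383.
Difference: |€1,473 − €1,383| = €90.

€90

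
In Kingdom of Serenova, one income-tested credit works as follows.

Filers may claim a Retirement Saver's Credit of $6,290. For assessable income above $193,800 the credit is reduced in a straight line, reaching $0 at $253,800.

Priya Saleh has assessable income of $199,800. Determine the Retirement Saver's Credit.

$5,661

Retirement Saver's Credit: $199,800 is $6,000 into a $60,000 phase-out range, leaving 54,000/60,000 of the credit: $6,290 × 54,000/60,000 = $5,661.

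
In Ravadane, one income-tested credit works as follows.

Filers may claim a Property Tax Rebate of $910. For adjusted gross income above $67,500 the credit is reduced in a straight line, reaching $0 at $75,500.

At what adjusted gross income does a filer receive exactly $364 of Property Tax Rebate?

$364 is 364/910 of the full $910, so 546/910 of the $8,000 range has been used: income = $67,500 + $8,000 × 546/910 = $72,300.

$72,300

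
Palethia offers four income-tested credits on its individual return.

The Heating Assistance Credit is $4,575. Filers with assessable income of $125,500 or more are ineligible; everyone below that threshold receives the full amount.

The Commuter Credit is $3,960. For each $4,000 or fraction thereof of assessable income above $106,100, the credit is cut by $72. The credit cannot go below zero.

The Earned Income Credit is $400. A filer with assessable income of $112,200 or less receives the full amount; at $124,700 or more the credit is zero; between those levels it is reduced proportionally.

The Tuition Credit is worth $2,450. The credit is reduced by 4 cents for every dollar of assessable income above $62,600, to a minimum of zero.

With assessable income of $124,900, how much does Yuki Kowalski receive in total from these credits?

Heating Assistance Credit: $124,900 is below the $125,500 cutoff, so the full $4,575 applies.
Commuter Credit: income exceeds $106,100 by $18,800, which is 5 full-or-partial $4,000 increments; reduction = 5 × $72 = $360, leaving $3,600.
Earned Income Credit: $124,900 is at or above $124,700, so the credit is $0.
Tuition Credit: 4% of the $62,300 excess over $62,600 is $2,492 ≥ base, so the credit is $0.
Total: $4,575 + $3,600 + $0 + $0 = $8,175.

$8,175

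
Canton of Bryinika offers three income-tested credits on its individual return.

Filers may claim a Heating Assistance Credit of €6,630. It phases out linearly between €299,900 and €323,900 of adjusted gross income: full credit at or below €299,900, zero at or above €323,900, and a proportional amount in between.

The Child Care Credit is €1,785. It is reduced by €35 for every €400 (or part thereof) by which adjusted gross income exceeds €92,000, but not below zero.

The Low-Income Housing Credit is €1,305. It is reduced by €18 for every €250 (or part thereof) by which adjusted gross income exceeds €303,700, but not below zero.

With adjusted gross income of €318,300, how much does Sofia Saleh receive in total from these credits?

€1,790

Heating Assistance Credit: €318,300 is €18,400 into a €24,000 phase-out range, leaving 5,600/24,000 of the credit: €6,630 × 5,600/24,000 = €1,547.
Child Care Credit: income exceeds €92,000 by €226,300 → 566 increments × €35 = €19,810 ≥ base, so the credit is €0.
Low-Income Housing Credit: income exceeds €303,700 by €14,600, which is 59 full-or-partial €250 increments; reduction = 59 × €18 = €1,062, leaving €243.
Total: €1,547 + €0 + €243 = €1,790.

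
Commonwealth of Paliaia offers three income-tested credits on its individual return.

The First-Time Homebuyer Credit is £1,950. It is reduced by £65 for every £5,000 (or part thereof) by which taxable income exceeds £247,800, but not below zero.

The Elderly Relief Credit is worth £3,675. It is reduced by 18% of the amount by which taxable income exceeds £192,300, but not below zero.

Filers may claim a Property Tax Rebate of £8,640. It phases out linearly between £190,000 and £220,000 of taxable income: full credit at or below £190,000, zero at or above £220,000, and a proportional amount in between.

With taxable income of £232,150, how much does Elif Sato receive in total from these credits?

£1,950

First-Time Homebuyer Credit: £232,150 is at or below the £247,800 threshold, so the full £1,950 applies.
Elderly Relief Credit: 18% of the £39,850 excess over £192,300 is £7,173 ≥ base, so the credit is £0.
Property Tax Rebate: £232,150 is at or above £220,000, so the credit is £0.
Total: £1,950 + £0 + £0 = £1,950.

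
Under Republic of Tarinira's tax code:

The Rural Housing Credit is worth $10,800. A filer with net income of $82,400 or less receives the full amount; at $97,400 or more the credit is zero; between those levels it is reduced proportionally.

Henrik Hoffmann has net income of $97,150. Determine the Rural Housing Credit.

$180

Rural Housing Credit: $97,150 is $14,750 into a $15,000 phase-out range, leaving 250/15,000 of the credit: $10,800 × 250/15,000 = $180.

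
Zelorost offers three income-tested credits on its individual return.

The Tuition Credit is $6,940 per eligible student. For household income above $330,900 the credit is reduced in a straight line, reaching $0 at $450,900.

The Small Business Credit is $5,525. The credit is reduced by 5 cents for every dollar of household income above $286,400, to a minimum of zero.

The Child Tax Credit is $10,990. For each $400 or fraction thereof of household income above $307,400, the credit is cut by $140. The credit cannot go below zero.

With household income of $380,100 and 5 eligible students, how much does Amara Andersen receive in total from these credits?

$21,313

Tuition Credit: base = 5 × $6,940 = $34,700. $380,100 is $49,200 into a $120,000 phase-out range, leaving 70,800/120,000 of the credit: $34,700 × 70,800/120,000 = $20,473.
Small Business Credit: 5% of the $93,700 excess over $286,400 is $4,685; credit = $5,525 − $4,685 = $840.
Child Tax Credit: income exceeds $307,400 by $72,700 → 182 increments × $140 = $25,480 ≥ base, so the credit is $0.
Total: $20,473 + $840 + $0 = $21,313.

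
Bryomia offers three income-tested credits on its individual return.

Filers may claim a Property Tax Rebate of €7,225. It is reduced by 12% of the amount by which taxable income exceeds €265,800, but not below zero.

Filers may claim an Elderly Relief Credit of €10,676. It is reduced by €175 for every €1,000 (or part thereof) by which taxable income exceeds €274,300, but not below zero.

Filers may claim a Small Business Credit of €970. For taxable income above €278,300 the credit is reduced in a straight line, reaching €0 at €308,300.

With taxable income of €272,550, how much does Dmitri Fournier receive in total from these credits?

Property Tax Rebate: 12% of the €6,750 excess over €265,800 is €810; credit = €7,225 − €810 = €6,415.
Elderly Relief Credit: €272,550 is at or below the €274,300 threshold, so the full €10,676 applies.
Small Business Credit: €272,550 is at or below the €278,300 threshold, so the full €970 applies.
Total: €6,415 + €10,676 + €970 = €18,061.

€18,061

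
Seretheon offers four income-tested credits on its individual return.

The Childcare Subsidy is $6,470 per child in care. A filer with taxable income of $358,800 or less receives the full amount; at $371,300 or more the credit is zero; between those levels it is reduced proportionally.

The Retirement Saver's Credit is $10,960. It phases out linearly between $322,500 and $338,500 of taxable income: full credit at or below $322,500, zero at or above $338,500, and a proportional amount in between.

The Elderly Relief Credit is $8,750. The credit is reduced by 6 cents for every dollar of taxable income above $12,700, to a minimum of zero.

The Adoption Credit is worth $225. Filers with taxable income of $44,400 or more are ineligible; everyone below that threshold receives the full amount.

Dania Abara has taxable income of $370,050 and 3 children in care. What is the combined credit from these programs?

$1,941

Childcare Subsidy: base = 3 × $6,470 = $19,410. $370,050 is $11,250 into a $12,500 phase-out range, leaving 1,250/12,500 of the credit: $19,410 × 1,250/12,500 = $1,941.
Retirement Saver's Credit: $370,050 is at or above $338,500, so the credit is $0.
Elderly Relief Credit: 6% of the $357,350 excess over $12,700 is $21,441 ≥ base, so the credit is $0.
Adoption Credit: $370,050 meets or exceeds the $44,400 cutoff, so the credit is $0.
Total: $1,941 + $0 + $0 + $0 = $1,941.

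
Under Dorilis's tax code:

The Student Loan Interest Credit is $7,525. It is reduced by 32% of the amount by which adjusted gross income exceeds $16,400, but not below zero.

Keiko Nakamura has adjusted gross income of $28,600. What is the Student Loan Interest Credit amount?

$3,621

Student Loan Interest Credit: 32% of the $12,200 excess over $16,400 is $3,904; credit = $7,525 − $3,904 = $3,621.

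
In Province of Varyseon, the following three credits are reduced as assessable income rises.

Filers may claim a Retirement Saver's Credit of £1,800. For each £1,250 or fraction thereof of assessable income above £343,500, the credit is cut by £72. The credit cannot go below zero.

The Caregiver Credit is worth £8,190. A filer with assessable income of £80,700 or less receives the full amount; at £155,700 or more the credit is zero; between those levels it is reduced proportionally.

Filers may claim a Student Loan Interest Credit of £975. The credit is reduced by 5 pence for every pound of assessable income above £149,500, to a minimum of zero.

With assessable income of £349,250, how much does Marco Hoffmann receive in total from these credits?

£1,440

Retirement Saver's Credit: income exceeds £343,500 by £5,750, which is 5 full-or-partial £1,250 increments; reduction = 5 × £72 = £360, leaving £1,440.
Caregiver Credit: £349,250 is at or above £155,700, so the credit is £0.
Student Loan Interest Credit: 5% of the £199,750 excess over £149,500 is £9,987.50 ≥ base, so the credit is £0.
Total: £1,440 + £0 + £0 = £1,440.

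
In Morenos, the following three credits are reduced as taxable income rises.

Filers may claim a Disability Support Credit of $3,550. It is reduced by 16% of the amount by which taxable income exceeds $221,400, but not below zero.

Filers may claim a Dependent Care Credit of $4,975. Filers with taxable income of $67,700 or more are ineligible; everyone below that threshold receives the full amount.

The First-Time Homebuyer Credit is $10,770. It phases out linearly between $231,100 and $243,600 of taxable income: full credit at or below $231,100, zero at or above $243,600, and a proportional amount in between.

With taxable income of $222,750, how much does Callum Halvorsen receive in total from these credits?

Disability Support Credit: 16% of the $1,350 excess over $221,400 is $216; credit = $3,550 − $216 = $3,334.
Dependent Care Credit: $222,750 meets or exceeds the $67,700 cutoff, so the credit is $0.
First-Time Homebuyer Credit: $222,750 is at or below the $231,100 threshold, so the full $10,770 applies.
Total: $3,334 + $0 + $10,770 = $14,104.

$14,104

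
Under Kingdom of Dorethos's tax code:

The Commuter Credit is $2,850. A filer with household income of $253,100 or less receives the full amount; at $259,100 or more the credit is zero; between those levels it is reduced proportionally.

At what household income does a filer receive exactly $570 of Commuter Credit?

$570 is 570/2,850 of the full $2,850, so 2,280/2,850 of the $6,000 range has been used: income = $253,100 + $6,000 × 2,280/2,850 = $257,900.

$257,900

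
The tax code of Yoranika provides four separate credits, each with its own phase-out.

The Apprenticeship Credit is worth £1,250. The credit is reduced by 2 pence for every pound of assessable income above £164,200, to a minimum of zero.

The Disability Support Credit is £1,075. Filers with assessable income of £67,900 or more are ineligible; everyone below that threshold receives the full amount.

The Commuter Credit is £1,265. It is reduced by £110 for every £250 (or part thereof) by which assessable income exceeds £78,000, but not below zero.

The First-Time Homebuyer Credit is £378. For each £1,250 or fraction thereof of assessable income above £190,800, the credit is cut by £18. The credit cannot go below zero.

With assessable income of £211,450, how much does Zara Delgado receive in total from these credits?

Apprenticeship Credit: 2% of the £47,250 excess over £164,200 is £945; credit = £1,250 − £945 = £305.
Disability Support Credit: £211,450 meets or exceeds the £67,900 cutoff, so the credit is £0.
Commuter Credit: income exceeds £78,000 by £133,450 → 534 increments × £110 = £58,740 ≥ base, so the credit is £0.
First-Time Homebuyer Credit: income exceeds £190,800 by £20,650, which is 17 full-or-partial £1,250 increments; reduction = 17 × £18 = £306, leaving £72.
Total: £305 + £0 + £0 + £72 = £377.

£377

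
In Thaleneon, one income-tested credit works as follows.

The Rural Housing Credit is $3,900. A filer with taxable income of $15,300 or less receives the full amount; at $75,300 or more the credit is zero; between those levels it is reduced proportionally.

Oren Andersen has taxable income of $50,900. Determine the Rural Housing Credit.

Rural Housing Credit: $50,900 is $35,600 into a $60,000 phase-out range, leaving 24,400/60,000 of the credit: $3,900 × 24,400/60,000 = $1,586.

$1,586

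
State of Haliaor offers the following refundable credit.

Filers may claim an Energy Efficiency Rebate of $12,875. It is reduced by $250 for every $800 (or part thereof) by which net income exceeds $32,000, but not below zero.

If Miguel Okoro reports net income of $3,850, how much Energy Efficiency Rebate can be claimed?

Energy Efficiency Rebate: $3,850 is at or below the $32,000 threshold, so the full $12,875 applies.

$12,875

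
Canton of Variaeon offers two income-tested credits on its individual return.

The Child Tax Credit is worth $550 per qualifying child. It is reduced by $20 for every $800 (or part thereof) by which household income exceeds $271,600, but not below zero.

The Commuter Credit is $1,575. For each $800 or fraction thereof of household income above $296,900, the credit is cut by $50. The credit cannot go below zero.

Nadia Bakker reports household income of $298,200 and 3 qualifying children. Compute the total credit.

Child Tax Credit: base = 3 × $550 = $1,650. income exceeds $271,600 by $26,600, which is 34 full-or-partial $800 increments; reduction = 34 × $20 = $680, leaving $970.
Commuter Credit: income exceeds $296,900 by $1,300, which is 2 full-or-partial $800 increments; reduction = 2 × $50 = $100, leaving $1,475.
Total: $970 + $1,475 = $2,445.

$2,445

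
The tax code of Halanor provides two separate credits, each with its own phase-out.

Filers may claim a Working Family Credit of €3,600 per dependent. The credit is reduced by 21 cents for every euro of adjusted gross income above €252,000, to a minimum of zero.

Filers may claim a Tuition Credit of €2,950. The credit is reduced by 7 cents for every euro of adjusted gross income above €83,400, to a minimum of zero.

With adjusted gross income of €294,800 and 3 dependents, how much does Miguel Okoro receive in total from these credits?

€1,812

Working Family Credit: base = 3 × €3,600 = €10,800. 21% of the €42,800 excess over €252,000 is €8,988; credit = €10,800 − €8,988 = €1,812.
Tuition Credit: 7% of the €211,400 excess over €83,400 is €14,798 ≥ base, so the credit is €0.
Total: €1,812 + €0 = €1,812.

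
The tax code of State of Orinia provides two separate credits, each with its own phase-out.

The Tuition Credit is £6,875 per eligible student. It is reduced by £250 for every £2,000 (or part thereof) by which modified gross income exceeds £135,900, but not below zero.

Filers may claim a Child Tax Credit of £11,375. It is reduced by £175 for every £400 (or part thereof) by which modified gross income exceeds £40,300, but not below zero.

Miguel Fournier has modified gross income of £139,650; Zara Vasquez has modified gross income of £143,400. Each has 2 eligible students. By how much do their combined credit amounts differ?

Miguel (£139,650): Tuition Credit: base = 2 × £6,875 = £13,750. income exceeds £135,900 by £3,750, which is 2 full-or-partial £2,000 increments; reduction = 2 × £250 = £500, leaving £13,250. Child Tax Credit: income exceeds £40,300 by £99,350 → 249 increments × £175 = £43,575 ≥ base, so the credit is £0. total £13,250 + £0 = £13,250
Zara (£143,400): Tuition Credit: base = 2 × £6,875 = £13,750. income exceeds £135,900 by £7,500, which is 4 full-or-partial £2,000 increments; reduction = 4 × £250 = £1,000, leaving £12,750. Child Tax Credit: income exceeds £40,300 by £103,100 → 258 increments × £175 = £45,150 ≥ base, so the credit is £0. total £12,750 + £0 = £12,750
Difference: |£13,250 − £12,750| = £500.

£500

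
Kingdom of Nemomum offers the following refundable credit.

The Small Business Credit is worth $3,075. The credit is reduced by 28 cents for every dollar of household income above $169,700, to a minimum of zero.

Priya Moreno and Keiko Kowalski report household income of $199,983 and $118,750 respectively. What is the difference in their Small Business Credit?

$3,075

Priya ($199,983): Small Business Credit: 28% of the $30,283 excess over $169,700 is $8,479.24 ≥ base, so the credit is $0.
Keiko ($118,750): Small Business Credit: $118,750 is at or below the $169,700 threshold, so the full $3,075 applies.
Difference: |$0 − $3,075| = $3,075.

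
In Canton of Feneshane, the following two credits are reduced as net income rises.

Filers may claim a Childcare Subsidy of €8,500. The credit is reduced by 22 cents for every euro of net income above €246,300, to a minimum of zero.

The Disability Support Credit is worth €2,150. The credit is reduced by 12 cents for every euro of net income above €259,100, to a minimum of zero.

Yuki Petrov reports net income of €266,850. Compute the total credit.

€5,199

Childcare Subsidy: 22% of the €20,550 excess over €246,300 is €4,521; credit = €8,500 − €4,521 = €3,979.
Disability Support Credit: 12% of the €7,750 excess over €259,100 is €930; credit = €2,150 − €930 = €1,220.
Total: €3,979 + €1,220 = €5,199.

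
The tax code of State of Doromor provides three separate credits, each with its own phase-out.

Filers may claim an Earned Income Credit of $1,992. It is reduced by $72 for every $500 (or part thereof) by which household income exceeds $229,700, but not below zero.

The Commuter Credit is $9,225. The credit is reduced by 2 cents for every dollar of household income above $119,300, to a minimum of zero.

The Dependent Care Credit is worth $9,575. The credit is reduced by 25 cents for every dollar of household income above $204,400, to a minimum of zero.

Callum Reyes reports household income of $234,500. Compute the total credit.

Earned Income Credit: income exceeds $229,700 by $4,800, which is 10 full-or-partial $500 increments; reduction = 10 × $72 = $720, leaving $1,272.
Commuter Credit: 2% of the $115,200 excess over $119,300 is $2,304; credit = $9,225 − $2,304 = $6,921.
Dependent Care Credit: 25% of the $30,100 excess over $204,400 is $7,525; credit = $9,575 − $7,525 = $2,050.
Total: $1,272 + $6,921 + $2,050 = $10,243.

$10,243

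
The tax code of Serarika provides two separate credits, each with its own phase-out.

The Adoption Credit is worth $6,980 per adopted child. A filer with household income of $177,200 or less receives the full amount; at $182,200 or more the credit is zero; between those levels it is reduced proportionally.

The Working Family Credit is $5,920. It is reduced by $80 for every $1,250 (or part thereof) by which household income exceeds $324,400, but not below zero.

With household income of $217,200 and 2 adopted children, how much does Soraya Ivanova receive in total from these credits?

$5,920

Adoption Credit: base = 2 × $6,980 = $13,960. $217,200 is at or above $182,200, so the credit is $0.
Working Family Credit: $217,200 is at or below the $324,400 threshold, so the full $5,920 applies.
Total: $0 + $5,920 = $5,920.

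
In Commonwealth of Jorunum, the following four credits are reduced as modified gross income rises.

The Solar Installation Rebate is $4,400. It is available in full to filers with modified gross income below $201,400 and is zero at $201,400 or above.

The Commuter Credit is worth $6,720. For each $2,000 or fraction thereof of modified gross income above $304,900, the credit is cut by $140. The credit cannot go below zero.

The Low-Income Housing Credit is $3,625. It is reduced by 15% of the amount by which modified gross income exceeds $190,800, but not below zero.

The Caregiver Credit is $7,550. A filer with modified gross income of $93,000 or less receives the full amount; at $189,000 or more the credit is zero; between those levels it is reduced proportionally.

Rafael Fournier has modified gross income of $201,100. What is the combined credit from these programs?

$13,200

Solar Installation Rebate: $201,100 is below the $201,400 cutoff, so the full $4,400 applies.
Commuter Credit: $201,100 is at or below the $304,900 threshold, so the full $6,720 applies.
Low-Income Housing Credit: 15% of the $10,300 excess over $190,800 is $1,545; credit = $3,625 − $1,545 = $2,080.
Caregiver Credit: $201,100 is at or above $189,000, so the credit is $0.
Total: $4,400 + $6,720 + $2,080 + $0 = $13,200.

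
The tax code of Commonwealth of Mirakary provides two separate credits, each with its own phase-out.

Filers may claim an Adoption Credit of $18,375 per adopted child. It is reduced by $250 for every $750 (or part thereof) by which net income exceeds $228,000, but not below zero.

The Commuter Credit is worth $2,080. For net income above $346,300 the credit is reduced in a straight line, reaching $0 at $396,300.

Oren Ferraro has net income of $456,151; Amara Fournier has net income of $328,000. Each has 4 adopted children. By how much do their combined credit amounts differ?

$42,080

Oren ($456,151): Adoption Credit: base = 4 × $18,375 = $73,500. income exceeds $228,000 by $228,151 → 305 increments × $250 = $76,250 ≥ base, so the credit is $0. Commuter Credit: $456,151 is at or above $396,300, so the credit is $0. total $0 + $0 = $0
Amara ($328,000): Adoption Credit: base = 4 × $18,375 = $73,500. income exceeds $228,000 by $100,000, which is 134 full-or-partial $750 increments; reduction = 134 × $250 = $33,500, leaving $40,000. Commuter Credit: $328,000 is at or below the $346,300 threshold, so the full $2,080 applies. total $40,000 + $2,080 = $42,080
Difference: |$0 − $42,080| = $42,080.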